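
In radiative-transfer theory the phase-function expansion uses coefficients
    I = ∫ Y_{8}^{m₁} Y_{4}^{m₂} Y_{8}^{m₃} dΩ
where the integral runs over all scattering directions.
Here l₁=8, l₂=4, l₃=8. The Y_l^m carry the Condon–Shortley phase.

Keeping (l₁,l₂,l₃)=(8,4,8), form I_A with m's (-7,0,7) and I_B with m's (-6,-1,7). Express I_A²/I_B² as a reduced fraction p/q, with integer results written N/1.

1/6

Same 8,4,8: normalisation and zero-m 3j drop out of the ratio.
A: Δ: 4! 12! 4! / 21! → 1/185175900; sum: t=3:−1/17244057600 t=4:+1/22992076800 = -1/68976230400; 3j²(8 4 8; -7 0 7) = Δ·Π!·Σ² = 13/11628  (sign +1)
B: Δ: 4! 12! 4! / 21! → 1/185175900; sum: t=2:+1/11496038400 t=3:−1/5748019200 = -1/11496038400; 3j²(8 4 8; -6 -1 7) = Δ·Π!·Σ² = 13/1938  (sign +1)
I_A²/I_B² = (13/11628)/(13/1938) = 1/6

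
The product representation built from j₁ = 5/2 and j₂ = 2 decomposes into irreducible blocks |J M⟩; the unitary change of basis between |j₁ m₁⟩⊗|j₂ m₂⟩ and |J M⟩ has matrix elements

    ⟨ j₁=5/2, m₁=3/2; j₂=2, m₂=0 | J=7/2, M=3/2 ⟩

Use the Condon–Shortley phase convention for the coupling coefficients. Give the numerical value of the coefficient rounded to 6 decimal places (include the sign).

+0.534522  (= +√(2/7))

triangle: 1!·4!·3!/9! = 144/362880
(j±m)!: 4!·1!·2!·2!·5!·2! = 23040
prefactor² = (2J+1)·Δ·N² = 512/7
  k=0: +1/(0!·1!·1!·2!·3!·1!) = 1/12
  k=1: −1/(1!·0!·0!·1!·4!·2!) = -1/48
Σ = 1/16  ⇒  CG² = 512/7·(1/16)² = 2/7
CG = +√(2/7) = +0.534522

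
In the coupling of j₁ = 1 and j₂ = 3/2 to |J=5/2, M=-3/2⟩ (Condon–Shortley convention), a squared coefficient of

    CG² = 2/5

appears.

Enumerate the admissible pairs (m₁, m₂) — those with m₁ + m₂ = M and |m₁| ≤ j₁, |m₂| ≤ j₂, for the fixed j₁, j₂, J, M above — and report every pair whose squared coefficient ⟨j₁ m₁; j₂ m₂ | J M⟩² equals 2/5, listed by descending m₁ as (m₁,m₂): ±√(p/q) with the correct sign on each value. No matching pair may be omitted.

(0,-3/2): +√(2/5)

Admissible pairs with m₁+m₂ = M = -3/2: (-1,-1/2), (0,-3/2)
  (m₁,m₂)=(0,-3/2): CG² = 2/5, CG = +√(2/5)   ← matches the target
  (m₁,m₂)=(-1,-1/2): CG² = 3/5, CG = +√(3/5)
Pairs with CG² = 2/5: (0,-3/2): +√(2/5)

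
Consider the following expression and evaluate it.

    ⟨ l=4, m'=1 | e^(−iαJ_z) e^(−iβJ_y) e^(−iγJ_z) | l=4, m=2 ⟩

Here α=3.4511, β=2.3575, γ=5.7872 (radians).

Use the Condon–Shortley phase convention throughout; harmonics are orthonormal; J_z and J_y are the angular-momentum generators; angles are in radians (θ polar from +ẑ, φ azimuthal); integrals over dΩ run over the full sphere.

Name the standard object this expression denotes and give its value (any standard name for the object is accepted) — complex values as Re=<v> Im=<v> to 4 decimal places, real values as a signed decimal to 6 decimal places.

Wigner D-matrix element, Re=-0.3104 Im=-0.2523

This is a Wigner D-matrix element — the rotation-matrix element ⟨l m'| R(α,β,γ) |l m⟩ in the angular-momentum basis.
Split into d^4_{1,2}(β=2.3575) × two z-phases.
c=cos(2.357500/2)=0.382080, s=sin(2.357500/2)=0.924129; N=√[120·6·720·2]=1018.233765
k∈{1,2,3} keeps every argument non-negative
  k=1: (−1)^0·1018.2338/(240)·0.3821^7·0.9241^1 = +0.004661
  k=2: (−1)^1·1018.2338/(48)·0.3821^5·0.9241^3 = -0.136326
  k=3: (−1)^2·1018.2338/(72)·0.3821^3·0.9241^5 = +0.531670
d^4_{1,2}(2.3575) = +0.004661 -0.136326 +0.531670 = +0.400005
Attach z-rotation phases: D = e^{-i(1)(3.4511)}·(+0.400005)·e^{-i(2)(5.7872)} = -0.310413-0.252286i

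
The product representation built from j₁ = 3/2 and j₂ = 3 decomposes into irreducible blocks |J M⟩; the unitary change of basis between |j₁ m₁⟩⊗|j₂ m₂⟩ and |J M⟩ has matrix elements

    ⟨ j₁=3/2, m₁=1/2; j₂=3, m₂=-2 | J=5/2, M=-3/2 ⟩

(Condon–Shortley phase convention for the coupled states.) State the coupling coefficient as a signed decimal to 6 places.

√[6·2!1!4!/8! · 2!1!1!5!1!4!] = √(288/7)
  +(−1)^0/∏(0,2,1,1,0,3)! = 1/12  (running 1/12)
  +(−1)^1/∏(1,1,0,0,1,4)! = -1/24  (running 1/24)
⟨..|..⟩ = √(288/7)·(1/24) = +0.267261

+0.267261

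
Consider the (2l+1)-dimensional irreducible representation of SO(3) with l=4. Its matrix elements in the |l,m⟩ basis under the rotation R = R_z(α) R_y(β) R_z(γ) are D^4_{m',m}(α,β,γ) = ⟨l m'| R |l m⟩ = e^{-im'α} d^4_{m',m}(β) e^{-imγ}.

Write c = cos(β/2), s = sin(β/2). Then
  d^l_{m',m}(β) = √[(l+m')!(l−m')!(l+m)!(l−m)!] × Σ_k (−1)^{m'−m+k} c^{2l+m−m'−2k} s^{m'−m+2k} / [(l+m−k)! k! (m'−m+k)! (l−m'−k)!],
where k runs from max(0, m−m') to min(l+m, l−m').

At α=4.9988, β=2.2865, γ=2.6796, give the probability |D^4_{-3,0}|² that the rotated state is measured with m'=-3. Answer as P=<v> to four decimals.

P=0.1739

D^4_{-3,0}(4.9988,2.2865,2.6796) = e^{-i·-3·4.9988}·d^4_{-3,0}(2.2865)·e^{-i·0·2.6796}. Compute d first:
With c≡cos(β/2)=0.414639 and s≡sin(β/2)=0.909986, N=[1·5040·24·24]^{1/2}=1703.830978
k: max(0,(0)−(-3))=3 … min(4+(0),4−(-3))=4
  k=3: (−1)^0·1703.8310/(144)·0.4146^5·0.9100^3 = +0.109275
  k=4: (−1)^1·1703.8310/(144)·0.4146^3·0.9100^5 = -0.526318
d^4_{-3,0}(2.2865) = +0.109275 -0.526318 = -0.417044
|D^4_{-3,0}|² = |d^4_{-3,0}(β)|² = (-0.417044)² = 0.173925 (the z-rotation phases have unit modulus)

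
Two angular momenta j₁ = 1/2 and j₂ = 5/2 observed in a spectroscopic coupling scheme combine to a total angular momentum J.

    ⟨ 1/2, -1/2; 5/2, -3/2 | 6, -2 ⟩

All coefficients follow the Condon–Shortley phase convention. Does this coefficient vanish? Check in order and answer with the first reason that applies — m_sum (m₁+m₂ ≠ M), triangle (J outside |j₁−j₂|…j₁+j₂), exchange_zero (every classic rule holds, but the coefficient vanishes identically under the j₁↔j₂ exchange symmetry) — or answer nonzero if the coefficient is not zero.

triangle

m-sum: m₁+m₂ = -1/2+(-3/2) = -2, M = -2  ✓
triangle: need |j₁−j₂| ≤ J ≤ j₁+j₂, i.e. J ∈ [2, 3]; J = 6 is outside ✗ ⇒ coefficient is 0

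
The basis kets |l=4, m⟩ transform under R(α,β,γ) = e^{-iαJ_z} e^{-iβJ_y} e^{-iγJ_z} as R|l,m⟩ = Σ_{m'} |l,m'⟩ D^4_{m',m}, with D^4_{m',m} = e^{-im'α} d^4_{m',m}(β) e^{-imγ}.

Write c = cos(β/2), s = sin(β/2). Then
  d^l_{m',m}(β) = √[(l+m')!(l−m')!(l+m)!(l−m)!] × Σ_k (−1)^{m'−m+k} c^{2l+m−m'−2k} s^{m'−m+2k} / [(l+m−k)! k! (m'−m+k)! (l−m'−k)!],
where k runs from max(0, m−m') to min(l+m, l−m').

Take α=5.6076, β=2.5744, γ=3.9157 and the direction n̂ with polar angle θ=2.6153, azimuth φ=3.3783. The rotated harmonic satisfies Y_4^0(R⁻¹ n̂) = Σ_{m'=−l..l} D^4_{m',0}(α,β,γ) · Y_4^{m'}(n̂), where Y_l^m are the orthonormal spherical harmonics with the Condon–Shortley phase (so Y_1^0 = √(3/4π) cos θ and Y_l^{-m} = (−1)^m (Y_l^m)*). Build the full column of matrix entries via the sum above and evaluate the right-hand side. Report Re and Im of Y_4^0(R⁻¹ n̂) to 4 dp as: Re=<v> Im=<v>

Re=-0.3176 Im=0.0000

Need the full column D^4_{m',0} for m'=−4..4 at α=5.6076, β=2.5744, γ=3.9157.
cos(β/2)=0.279810, sin(β/2)=0.960055
d^4_{-4,0}: single k=4 term ⇒ +0.043570;  D = -0.039434-0.018529i
d^4_{-3,0}: k∈[3..4] ⇒ +0.017958 -0.211415 = -0.193456;  D = +0.085184+0.173693i
d^4_{-2,0}: k∈[2..4] ⇒ +0.004197 -0.131743 +0.581602 = +0.454055;  D = +0.098922-0.443148i
d^4_{-1,0}: k∈[1..4] ⇒ +0.000577 -0.040726 +0.479444 -0.940703 = -0.501408;  D = -0.391269+0.313558i
d^4_{0,0}: k∈[0..4] ⇒ +0.000038 -0.007078 +0.187474 -0.980899 +0.721722 = -0.078743;  D = -0.078743+0.000000i
d^4_{1,0}: k∈[0..3] ⇒ -0.000577 +0.040726 -0.479444 +0.940703 = +0.501408;  D = +0.391269+0.313558i
d^4_{2,0}: k∈[0..2] ⇒ +0.004197 -0.131743 +0.581602 = +0.454055;  D = +0.098922+0.443148i
d^4_{3,0}: k∈[0..1] ⇒ -0.017958 +0.211415 = +0.193456;  D = -0.085184+0.173693i
d^4_{4,0}: single k=0 term ⇒ +0.043570;  D = -0.039434+0.018529i
Y_4^{m'}(θ=2.6153,φ=3.3783) and Σ D·Y over m':
  (-0.0394-0.0185i)·(+0.0165-0.0229i)  (+0.0852+0.1737i)·(+0.1040-0.0894i)  (+0.0989-0.4431i)·(+0.3181-0.1629i)  (-0.3913+0.3136i)·(+0.4462-0.1076i)  (-0.0787+0.0000i)·(+0.0143+0.0000i)  (+0.3913+0.3136i)·(-0.4462-0.1076i)  (+0.0989+0.4431i)·(+0.3181+0.1629i)  (-0.0852+0.1737i)·(-0.1040-0.0894i)  (-0.0394+0.0185i)·(+0.0165+0.0229i)
Y_4^0(R⁻¹ n̂) = -0.317621-0.000000i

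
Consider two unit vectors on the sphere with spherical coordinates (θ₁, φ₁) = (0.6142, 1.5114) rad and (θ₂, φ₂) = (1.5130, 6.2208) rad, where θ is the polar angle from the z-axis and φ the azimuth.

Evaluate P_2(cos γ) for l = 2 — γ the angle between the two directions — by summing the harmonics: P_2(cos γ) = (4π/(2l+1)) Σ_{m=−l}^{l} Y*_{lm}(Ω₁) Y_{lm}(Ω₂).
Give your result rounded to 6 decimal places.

Term-by-term m-sum for l=2 (normalisation 4π/5 = 2.513274):
  m=-2: Y*=(-0.127388, 0.015204)  Y=(0.381993, 0.047910)  product (-0.049390, -0.000295)
  m=-1: Y*=(0.021599, 0.363210)  Y=(0.044464, 0.002778)  product (-0.000048, 0.016210)
  m=+0: Y*=(0.316533, -0.000000)  Y=(-0.312234, 0.000000)  product (-0.098832, 0.000000)
  m=+1: Y*=(-0.021599, 0.363210)  Y=(-0.044464, 0.002778)  product (-0.000048, -0.016210)
  m=+2: Y*=(-0.127388, -0.015204)  Y=(0.381993, -0.047910)  product (-0.049390, 0.000295)
Σ over m = (-0.197709, -0.000000); ×(4π/5) → (-0.496896, -0.000000). Real part: -0.496896

-0.496896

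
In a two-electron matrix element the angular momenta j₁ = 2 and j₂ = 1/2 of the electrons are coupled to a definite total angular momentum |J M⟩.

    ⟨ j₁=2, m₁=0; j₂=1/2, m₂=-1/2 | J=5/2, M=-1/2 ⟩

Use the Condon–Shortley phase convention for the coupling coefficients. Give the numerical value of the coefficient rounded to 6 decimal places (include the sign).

+0.774597

triangle: 0!×4!×1!/6! = 24/720
(j±m)!: 2!×2!×0!×1!×2!×3! = 48
prefactor² = (2J+1)×Δ×N² = 48/5
  k=0: +1/(0!×0!×2!×0!×2!×1!) = 1/4
Σ = 1/4  ⇒  CG² = 48/5×(1/4)² = 3/5
CG = +√(3/5) = +0.774597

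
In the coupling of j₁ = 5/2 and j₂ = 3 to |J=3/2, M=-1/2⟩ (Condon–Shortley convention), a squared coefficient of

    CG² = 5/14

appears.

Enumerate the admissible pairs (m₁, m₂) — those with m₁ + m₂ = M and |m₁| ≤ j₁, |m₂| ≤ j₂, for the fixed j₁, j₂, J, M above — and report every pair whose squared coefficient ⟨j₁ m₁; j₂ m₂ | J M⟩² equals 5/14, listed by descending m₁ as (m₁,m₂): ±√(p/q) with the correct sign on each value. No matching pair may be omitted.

(5/2,-3): +√(5/14)

Admissible pairs with m₁+m₂ = M = -1/2: (-5/2,2), (-3/2,1), (-1/2,0), (1/2,-1), (3/2,-2), (5/2,-3)
  (m₁,m₂)=(5/2,-3): CG² = 5/14, CG = +√(5/14)   ← matches the target
  (m₁,m₂)=(3/2,-2): CG² = 1/21, CG = −√(1/21)
  (m₁,m₂)=(1/2,-1): CG² = 1/105, CG = −√(1/105)
  (m₁,m₂)=(-1/2,0): CG² = 4/35, CG = +√(4/35)
  (m₁,m₂)=(-3/2,1): CG² = 7/30, CG = −√(7/30)
  (m₁,m₂)=(-5/2,2): CG² = 5/21, CG = +√(5/21)
Pairs with CG² = 5/14: (5/2,-3): +√(5/14)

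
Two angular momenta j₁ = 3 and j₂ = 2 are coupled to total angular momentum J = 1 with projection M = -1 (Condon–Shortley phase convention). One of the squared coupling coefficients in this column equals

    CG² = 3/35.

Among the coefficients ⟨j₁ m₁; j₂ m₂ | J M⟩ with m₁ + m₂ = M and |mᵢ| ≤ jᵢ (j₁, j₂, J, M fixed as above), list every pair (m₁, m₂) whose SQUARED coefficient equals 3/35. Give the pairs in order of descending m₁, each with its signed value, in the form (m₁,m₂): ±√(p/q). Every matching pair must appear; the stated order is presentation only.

Admissible pairs with m₁+m₂ = M = -1: (-3,2), (-2,1), (-1,0), (0,-1), (1,-2)
  (m₁,m₂)=(1,-2): CG² = 1/35, CG = +√(1/35)
  (m₁,m₂)=(0,-1): CG² = 3/35, CG = −√(3/35)   ← matches the target
  (m₁,m₂)=(-1,0): CG² = 6/35, CG = +√(6/35)
  (m₁,m₂)=(-2,1): CG² = 2/7, CG = −√(2/7)
  (m₁,m₂)=(-3,2): CG² = 3/7, CG = +√(3/7)
Pairs with CG² = 3/35: (0,-1): −√(3/35)

(0,-1): −√(3/35)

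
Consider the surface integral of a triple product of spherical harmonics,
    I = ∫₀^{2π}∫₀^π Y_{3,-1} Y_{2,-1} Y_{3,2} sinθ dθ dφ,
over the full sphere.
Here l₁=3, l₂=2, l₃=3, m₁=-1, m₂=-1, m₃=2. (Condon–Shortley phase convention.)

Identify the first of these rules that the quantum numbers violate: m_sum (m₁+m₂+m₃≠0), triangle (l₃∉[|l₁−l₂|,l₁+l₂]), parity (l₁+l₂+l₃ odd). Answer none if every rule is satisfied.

none

Σmᵢ = 0  ✓
l₃∈[|l₁−l₂|,l₁+l₂]=[1,5], have l₃=3  ✓
Σlᵢ = 8 ⇒ even  ✓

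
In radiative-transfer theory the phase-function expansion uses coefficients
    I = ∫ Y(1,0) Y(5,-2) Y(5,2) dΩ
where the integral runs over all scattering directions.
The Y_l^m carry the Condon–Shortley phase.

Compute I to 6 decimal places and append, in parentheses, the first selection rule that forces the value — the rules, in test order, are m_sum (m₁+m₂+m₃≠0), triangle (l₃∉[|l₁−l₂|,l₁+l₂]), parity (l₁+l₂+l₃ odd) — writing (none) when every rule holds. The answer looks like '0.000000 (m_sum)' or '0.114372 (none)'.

0.000000 (parity)

L=11 odd ⇒ parity kills the (l;000) factor ⇒ I = 0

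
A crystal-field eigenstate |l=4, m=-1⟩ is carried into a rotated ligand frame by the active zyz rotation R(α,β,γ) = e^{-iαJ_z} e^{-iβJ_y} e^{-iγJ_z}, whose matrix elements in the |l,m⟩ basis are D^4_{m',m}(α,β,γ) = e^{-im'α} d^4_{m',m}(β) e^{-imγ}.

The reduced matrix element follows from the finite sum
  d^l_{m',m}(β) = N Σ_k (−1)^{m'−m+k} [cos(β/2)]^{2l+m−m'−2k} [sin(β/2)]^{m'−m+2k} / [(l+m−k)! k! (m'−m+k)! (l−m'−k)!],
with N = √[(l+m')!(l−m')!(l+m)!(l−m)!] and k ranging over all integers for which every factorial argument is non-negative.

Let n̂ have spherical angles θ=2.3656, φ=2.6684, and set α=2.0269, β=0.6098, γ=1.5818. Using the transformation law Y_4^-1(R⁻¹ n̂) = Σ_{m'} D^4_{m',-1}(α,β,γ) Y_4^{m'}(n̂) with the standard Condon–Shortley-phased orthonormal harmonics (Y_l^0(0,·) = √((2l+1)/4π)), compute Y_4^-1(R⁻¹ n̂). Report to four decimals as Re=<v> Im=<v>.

Need the full column D^4_{m',-1} for m'=−4..4 at α=2.0269, β=0.6098, γ=1.5818.
cos(β/2)=0.953877, sin(β/2)=0.300198
d^4_{-4,-1}: single k=3 term ⇒ +0.159874;  D = -0.154309-0.041814i
d^4_{-3,-1}: k∈[2..3] ⇒ +0.538815 -0.088944 = +0.449870;  D = +0.085616+0.441648i
d^4_{-2,-1}: k∈[1..3] ⇒ +0.915146 -0.453201 +0.029925 = +0.491870;  D = +0.392287-0.296727i
d^4_{-1,-1}: k∈[0..3] ⇒ +0.685392 -1.018264 +0.201707 -0.006659 = -0.137825;  D = +0.123060+0.062063i
d^4_{0,-1}: k∈[0..3] ⇒ -0.964648 +0.573259 -0.056778 +0.000937 = -0.447231;  D = +0.004921-0.447204i
d^4_{1,-1}: k∈[0..3] ⇒ +0.678843 -0.201707 +0.009989 -0.000066 = +0.487059;  D = +0.439604-0.209702i
d^4_{2,-1}: k∈[0..2] ⇒ -0.302134 +0.044887 -0.000889 = -0.258136;  D = +0.202398+0.160216i
d^4_{3,-1}: k∈[0..1] ⇒ +0.088944 -0.005286 = +0.083659;  D = -0.017725+0.081759i
d^4_{4,-1}: single k=0 term ⇒ -0.015835;  D = -0.015371+0.003804i
Y_4^{m'}(θ=2.3656,φ=2.6684) and Σ D·Y over m':
  (-0.1543-0.0418i)·(-0.0337+0.1010i)  (+0.0856+0.4416i)·(+0.0462+0.3035i)  (+0.3923-0.2967i)·(+0.2462+0.3416i)  (+0.1231+0.0621i)·(+0.1191+0.0610i)  (+0.0049-0.4472i)·(-0.3385+0.0000i)  (+0.4396-0.2097i)·(-0.1191+0.0610i)  (+0.2024+0.1602i)·(+0.2462-0.3416i)  (-0.0177+0.0818i)·(-0.0462+0.3035i)  (-0.0154+0.0038i)·(-0.0337-0.1010i)
Y_4^-1(R⁻¹ n̂) = +0.128406+0.273822i

Re=0.1284 Im=0.2738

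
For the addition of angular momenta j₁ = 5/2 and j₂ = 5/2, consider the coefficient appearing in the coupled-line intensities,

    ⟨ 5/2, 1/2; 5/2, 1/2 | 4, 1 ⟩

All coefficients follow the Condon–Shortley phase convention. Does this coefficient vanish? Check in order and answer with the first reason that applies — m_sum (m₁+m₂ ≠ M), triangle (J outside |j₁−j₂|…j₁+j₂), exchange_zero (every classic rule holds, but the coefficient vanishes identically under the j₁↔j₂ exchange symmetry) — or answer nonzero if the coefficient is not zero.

m-sum: m₁+m₂ = 1/2+1/2 = 1, M = 1  ✓
triangle: |j₁−j₂| = 0 ≤ J = 4 ≤ j₁+j₂ = 5  ✓
exchange: j₁=j₂ and m₁=m₂, and (−1)^(j₁+j₂−J) = (−1)^1 = −1 forces ⟨j₁m₁;j₂m₂|JM⟩ = −⟨j₂m₂;j₁m₁|JM⟩ = −⟨j₁m₁;j₂m₂|JM⟩ ⇒ the coefficient vanishes identically
Racah sum check: Σ_k collapses to 0 ⇒ CG = 0

exchange_zero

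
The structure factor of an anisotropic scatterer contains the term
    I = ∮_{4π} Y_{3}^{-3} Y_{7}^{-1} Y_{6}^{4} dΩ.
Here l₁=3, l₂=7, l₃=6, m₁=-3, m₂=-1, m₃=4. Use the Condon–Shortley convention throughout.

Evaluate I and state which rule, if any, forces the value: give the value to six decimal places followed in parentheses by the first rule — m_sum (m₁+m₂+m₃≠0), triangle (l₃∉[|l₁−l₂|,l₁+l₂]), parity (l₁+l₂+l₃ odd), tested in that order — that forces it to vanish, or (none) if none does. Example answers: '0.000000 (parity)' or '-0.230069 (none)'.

0.086279 (none)

Rules hold: Σm=0, L=16 even, 4≤6≤10.
N = 7·15·13 = 1365
Δ = 4!·2!·10!/17! = 1/2042040
Racah Σ t=1..3: t=1:−1/207360 t=2:+1/57600 t=3:−1/207360 = 1/129600
⇒ 3j(3 7 6; 0 0 0)² = 168/12155, sgn +1
Racah Σ t=4..4: t=4:+1/3870720 = 1/3870720
⇒ 3j(3 7 6; -3 -1 4)² = 675/136136, sgn +1
4πI² = N·(3j₀)²·(3jₘ)² = 42525/454597
I = +1·√(0.0935444/4π) = 0.08627877
No selection rule forces the value: the integral is nonzero (none).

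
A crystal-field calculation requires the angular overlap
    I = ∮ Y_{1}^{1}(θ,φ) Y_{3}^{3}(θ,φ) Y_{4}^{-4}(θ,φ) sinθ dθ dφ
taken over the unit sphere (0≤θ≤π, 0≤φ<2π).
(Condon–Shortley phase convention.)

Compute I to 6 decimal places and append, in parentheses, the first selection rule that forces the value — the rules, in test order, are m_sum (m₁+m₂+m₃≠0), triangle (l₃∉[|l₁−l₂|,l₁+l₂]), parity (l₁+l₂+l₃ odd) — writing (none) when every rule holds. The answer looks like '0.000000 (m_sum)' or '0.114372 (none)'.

Checks pass: Σm=0; 8 even; l₃=4∈[2,4].
(2·1+1)(2·3+1)(2·4+1) = 189
Δ: 0! 2! 6! / 9! → 1/252
sum: t=0:+1/36 = 1/36
3j²(1 3 4; 0 0 0) = Δ·Π!·Σ² = 4/63  (sign +1)
sum: t=0:+1/1440 = 1/1440
3j²(1 3 4; 1 3 -4) = Δ·Π!·Σ² = 1/9  (sign +1)
combine: 4πI² = 189·4/63·1/9 = 4/3
take √, sign +1: I = 0.32573501
No selection rule forces the value: the integral is nonzero (none).

0.325735 (none)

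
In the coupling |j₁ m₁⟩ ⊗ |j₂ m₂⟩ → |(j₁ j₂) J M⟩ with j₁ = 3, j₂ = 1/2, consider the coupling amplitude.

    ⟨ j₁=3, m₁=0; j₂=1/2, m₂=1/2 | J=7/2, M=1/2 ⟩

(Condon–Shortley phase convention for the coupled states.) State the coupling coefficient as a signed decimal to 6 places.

j₁+j₂−J=0  J+j₁−j₂=6  J−j₁+j₂=1  j₁+j₂+J+1=8
(j₁±m₁, j₂±m₂, J±M) = (3,3,1,0,4,3)
P² = 5184/7
sum k=0..0:
  [0] +1/36 = 1/36
S = 1/36
C² = P²·S² = 4/7 ; C = +0.755929

+0.755929  (= +√(4/7))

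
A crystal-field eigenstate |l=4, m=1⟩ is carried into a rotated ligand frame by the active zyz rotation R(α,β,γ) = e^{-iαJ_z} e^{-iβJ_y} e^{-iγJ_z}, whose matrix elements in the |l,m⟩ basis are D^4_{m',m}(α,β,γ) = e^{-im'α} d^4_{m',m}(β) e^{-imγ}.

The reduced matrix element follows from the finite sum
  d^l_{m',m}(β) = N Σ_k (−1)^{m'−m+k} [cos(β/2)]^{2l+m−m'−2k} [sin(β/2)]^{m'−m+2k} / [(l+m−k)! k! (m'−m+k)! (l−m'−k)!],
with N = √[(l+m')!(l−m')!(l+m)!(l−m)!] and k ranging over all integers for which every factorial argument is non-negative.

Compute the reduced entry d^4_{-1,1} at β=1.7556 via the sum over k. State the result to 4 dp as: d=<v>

d^4_{-1,1}(β=1.7556) via the finite sum:
Half-angle: c=0.638845, s=0.769335. N=√(6·120·120·6)=720.000000
k∈{2,3,4,5} keeps every argument non-negative
  k=2: (−1)^0·720.0000/(72)·0.6388^6·0.7693^2 = +0.402351
  k=3: (−1)^1·720.0000/(24)·0.6388^4·0.7693^4 = -1.750518
  k=4: (−1)^2·720.0000/(48)·0.6388^2·0.7693^6 = +1.269336
  k=5: (−1)^3·720.0000/(720)·0.6388^0·0.7693^8 = -0.122723
d^4_{-1,1}(1.7556) = +0.402351 -1.750518 +1.269336 -0.122723 = -0.201554

d=-0.2016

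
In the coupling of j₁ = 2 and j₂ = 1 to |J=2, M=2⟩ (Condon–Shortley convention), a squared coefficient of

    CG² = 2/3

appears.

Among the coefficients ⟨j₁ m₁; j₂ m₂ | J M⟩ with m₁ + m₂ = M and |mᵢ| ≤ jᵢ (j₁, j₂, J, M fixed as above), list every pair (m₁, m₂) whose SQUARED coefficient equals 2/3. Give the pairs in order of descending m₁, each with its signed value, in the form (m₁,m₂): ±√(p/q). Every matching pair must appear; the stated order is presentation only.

Admissible pairs with m₁+m₂ = M = 2: (1,1), (2,0)
  (m₁,m₂)=(2,0): CG² = 2/3, CG = +√(2/3)   ← matches the target
  (m₁,m₂)=(1,1): CG² = 1/3, CG = −√(1/3)
Pairs with CG² = 2/3: (2,0): +√(2/3)

(2,0): +√(2/3)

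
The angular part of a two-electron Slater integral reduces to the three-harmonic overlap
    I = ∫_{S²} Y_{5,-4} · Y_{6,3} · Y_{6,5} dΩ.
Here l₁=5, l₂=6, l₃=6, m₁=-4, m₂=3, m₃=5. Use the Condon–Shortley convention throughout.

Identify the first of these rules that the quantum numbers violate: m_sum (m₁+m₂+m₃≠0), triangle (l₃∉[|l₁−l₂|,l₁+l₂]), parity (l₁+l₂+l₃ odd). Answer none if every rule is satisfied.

m_sum

Σmᵢ = 4  ✗
l₃∈[|l₁−l₂|,l₁+l₂]=[1,11], have l₃=6
Σlᵢ = 17 ⇒ odd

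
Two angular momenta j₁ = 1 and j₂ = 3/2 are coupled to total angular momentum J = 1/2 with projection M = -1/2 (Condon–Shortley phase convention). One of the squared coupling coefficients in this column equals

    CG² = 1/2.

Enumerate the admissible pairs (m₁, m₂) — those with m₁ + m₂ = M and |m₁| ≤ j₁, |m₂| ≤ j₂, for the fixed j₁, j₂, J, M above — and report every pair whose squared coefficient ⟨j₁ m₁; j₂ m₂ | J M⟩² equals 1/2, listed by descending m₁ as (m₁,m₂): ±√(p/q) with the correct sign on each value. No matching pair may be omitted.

Admissible pairs with m₁+m₂ = M = -1/2: (-1,1/2), (0,-1/2), (1,-3/2)
  (m₁,m₂)=(1,-3/2): CG² = 1/2, CG = +√(1/2)   ← matches the target
  (m₁,m₂)=(0,-1/2): CG² = 1/3, CG = −√(1/3)
  (m₁,m₂)=(-1,1/2): CG² = 1/6, CG = +√(1/6)
Pairs with CG² = 1/2: (1,-3/2): +√(1/2)

(1,-3/2): +√(1/2)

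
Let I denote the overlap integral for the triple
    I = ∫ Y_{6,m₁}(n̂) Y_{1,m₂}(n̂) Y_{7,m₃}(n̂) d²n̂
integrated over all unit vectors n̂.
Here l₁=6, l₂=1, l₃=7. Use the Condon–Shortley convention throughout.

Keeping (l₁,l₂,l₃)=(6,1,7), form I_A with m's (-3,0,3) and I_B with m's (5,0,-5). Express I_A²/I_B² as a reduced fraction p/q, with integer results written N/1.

l's match ⇒ only the (l;m) 3-j factors differ between A and B.
A: triangle coeff Δ(6,1,7) = 1/1365; Σ_t [0,0]: t=0:+1/2177280 = 1/2177280; (3j)²=8/273 [(6 1 7; -3 0 3)], sign=+1
B: triangle coeff Δ(6,1,7) = 1/1365; Σ_t [0,0]: t=0:+1/39916800 = 1/39916800; (3j)²=8/455 [(6 1 7; 5 0 -5)], sign=+1
I_A²/I_B² = (8/273)/(8/455) = 5/3

5/3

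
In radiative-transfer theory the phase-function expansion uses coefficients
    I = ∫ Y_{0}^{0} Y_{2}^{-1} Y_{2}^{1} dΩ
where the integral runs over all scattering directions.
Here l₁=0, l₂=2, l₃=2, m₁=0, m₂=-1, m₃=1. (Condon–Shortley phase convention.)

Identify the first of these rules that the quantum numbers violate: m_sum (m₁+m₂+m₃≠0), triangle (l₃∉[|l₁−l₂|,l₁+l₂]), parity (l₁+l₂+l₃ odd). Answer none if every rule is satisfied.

none

azimuthal sum: 0 − 1 + 1 = 0  ✓
2 ≤ 2 ≤ 2 (triangle on l)  ✓
L = 0 + 2 + 2 = 4 (even)  ✓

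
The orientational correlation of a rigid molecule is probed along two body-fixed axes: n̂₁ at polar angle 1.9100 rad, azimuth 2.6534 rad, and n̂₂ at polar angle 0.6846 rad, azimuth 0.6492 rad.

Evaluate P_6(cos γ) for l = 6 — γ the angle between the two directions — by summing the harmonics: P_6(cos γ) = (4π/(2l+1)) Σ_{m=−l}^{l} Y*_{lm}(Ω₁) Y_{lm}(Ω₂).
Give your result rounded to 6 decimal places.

0.317899

Summing Y*_{l m}(θ₁,φ₁)·Y_{l m}(θ₂,φ₂) over m ∈ [−6, 6]; prefactor 4π/(2·6+1) = 0.966644:
  m=-6: (-0.332104-0.071632i) × (-0.022526+0.021137i) = +0.008995-0.005406i  (running Σ = +0.008995-0.005406i)
  m=-5: (-0.317438-0.267716i) × (-0.130375+0.013662i) = +0.045043+0.030567i  (running Σ = +0.054038+0.025160i)
  m=-4: (-0.022912-0.057037i) × (-0.273301-0.165610i) = -0.003184+0.019383i  (running Σ = +0.050854+0.044543i)
  m=-3: (-0.034342+0.322103i) × (-0.169085-0.427294i) = +0.143440-0.039788i  (running Σ = +0.194294+0.004755i)
  m=-2: (-0.095431+0.141178i) × (+0.072971-0.261227i) = +0.029916+0.035231i  (running Σ = +0.224210+0.039986i)
  m=-1: (+0.237822-0.126300i) × (-0.179871+0.136512i) = -0.025536+0.055183i  (running Σ = +0.198674+0.095169i)
  m=0: (+0.195621-0.000000i) × (-0.350059+0.000000i) = -0.068479+0.000000i  (running Σ = +0.130195+0.095169i)
  m=1: (-0.237822-0.126300i) × (+0.179871+0.136512i) = -0.025536-0.055183i  (running Σ = +0.104659+0.039986i)
  m=2: (-0.095431-0.141178i) × (+0.072971+0.261227i) = +0.029916-0.035231i  (running Σ = +0.134575+0.004755i)
  m=3: (+0.034342+0.322103i) × (+0.169085-0.427294i) = +0.143440+0.039788i  (running Σ = +0.278014+0.044543i)
  m=4: (-0.022912+0.057037i) × (-0.273301+0.165610i) = -0.003184-0.019383i  (running Σ = +0.274830+0.025160i)
  m=5: (+0.317438-0.267716i) × (+0.130375+0.013662i) = +0.045043-0.030567i  (running Σ = +0.319874-0.005406i)
  m=6: (-0.332104+0.071632i) × (-0.022526-0.021137i) = +0.008995+0.005406i  (running Σ = +0.328869+0.000000i)
Total Σ_m = +0.328869+0.000000i. Multiply by 0.966644: +0.317899+0.000000i. P_6(cos γ) = 0.317899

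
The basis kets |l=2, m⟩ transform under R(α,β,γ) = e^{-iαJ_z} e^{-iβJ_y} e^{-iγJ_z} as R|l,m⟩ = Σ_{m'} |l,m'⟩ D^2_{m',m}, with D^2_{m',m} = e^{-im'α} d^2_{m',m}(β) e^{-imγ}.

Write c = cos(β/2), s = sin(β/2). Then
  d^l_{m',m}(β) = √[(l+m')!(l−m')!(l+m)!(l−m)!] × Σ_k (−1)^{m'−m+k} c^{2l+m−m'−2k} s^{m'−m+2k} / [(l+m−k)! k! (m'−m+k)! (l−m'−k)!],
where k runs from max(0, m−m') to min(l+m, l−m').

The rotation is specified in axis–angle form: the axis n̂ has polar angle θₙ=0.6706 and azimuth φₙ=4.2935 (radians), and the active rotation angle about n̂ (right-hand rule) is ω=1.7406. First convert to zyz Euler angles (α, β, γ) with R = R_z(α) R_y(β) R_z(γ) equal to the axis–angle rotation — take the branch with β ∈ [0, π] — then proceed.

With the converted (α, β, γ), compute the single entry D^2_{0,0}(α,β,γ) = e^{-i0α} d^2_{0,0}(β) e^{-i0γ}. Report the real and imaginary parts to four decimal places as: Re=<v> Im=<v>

Re=-0.0487 Im=0.0000

Axis–angle → zyz. n̂ = (sinθₙcosφₙ, sinθₙsinφₙ, cosθₙ) = (-0.252775, -0.567726, +0.783449), ω = 1.7406.
R = I cosω + sinω [n̂]ₓ + (1−cosω) n̂n̂ᵀ gives
  R = [-0.094296, -0.604424, -0.791063; +0.939939, +0.207791, -0.270809; +0.328059, -0.769087, +0.548527]
β = atan2(√(R₁₃²+R₂₃²), R₃₃) = 0.990194; α = atan2(R₂₃, R₁₃) mod 2π = 3.471423; γ = atan2(R₃₂, −R₃₁) mod 2π = 4.309201
First d^2_{0,0}(β=0.9902), then the phase factors e^{-i(0)α} and e^{-i(0)γ}:
c=cos(0.990194/2)=0.879923, s=sin(0.990194/2)=0.475117; N=√[2·2·2·2]=4.000000
Admissible k: 0..2 (factorial args all ≥0)
  k=0: (−1)^0·4.0000/(4)·0.8799^4·0.4751^0 = +0.599484
  k=1: (−1)^1·4.0000/(1)·0.8799^2·0.4751^2 = -0.699118
  k=2: (−1)^2·4.0000/(4)·0.8799^0·0.4751^4 = +0.050957
d^2_{0,0}(0.9902) = +0.599484 -0.699118 +0.050957 = -0.048676
D = (+1.000000+0.000000i)·(-0.048676)·(+1.000000+0.000000i) = -0.048676+0.000000i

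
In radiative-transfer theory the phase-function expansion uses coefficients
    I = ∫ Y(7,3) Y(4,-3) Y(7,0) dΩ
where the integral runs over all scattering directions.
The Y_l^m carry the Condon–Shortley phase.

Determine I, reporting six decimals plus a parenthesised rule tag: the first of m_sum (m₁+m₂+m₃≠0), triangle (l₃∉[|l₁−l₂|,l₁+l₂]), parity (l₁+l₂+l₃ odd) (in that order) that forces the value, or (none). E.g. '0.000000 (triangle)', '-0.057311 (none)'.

Checks pass: Σm=0; 18 even; l₃=7∈[3,11].
(2·7+1)(2·4+1)(2·7+1) = 2025
Δ: 4! 10! 4! / 19! → 1/58198140
sum: t=0:+1/17418240 t=1:−1/622080 t=2:+1/230400 t=3:−1/622080 t=4:+1/17418240 = 1/806400
3j²(7 4 7; 0 0 0) = Δ·Π!·Σ² = 2268/230945  (sign -1)
sum: t=0:+1/2488320 t=1:−1/4354560 = 1/5806080
3j²(7 4 7; 3 -3 0) = Δ·Π!·Σ² = 525/92378  (sign -1)
combine: 4πI² = 2025·2268/230945·525/92378 = 241116750/2133423721
take √, sign +1: I = 0.09483534
No selection rule forces the value: the integral is nonzero (none).

0.094835 (none)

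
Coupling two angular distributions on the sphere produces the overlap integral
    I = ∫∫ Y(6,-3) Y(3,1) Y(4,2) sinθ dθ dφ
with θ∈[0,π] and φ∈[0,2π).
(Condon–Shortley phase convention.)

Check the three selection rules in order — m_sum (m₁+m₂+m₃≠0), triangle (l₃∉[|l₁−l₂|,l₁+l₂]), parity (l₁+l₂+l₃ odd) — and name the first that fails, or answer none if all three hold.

parity

azimuthal sum: -3 + 1 + 2 = 0  ✓
3 ≤ 4 ≤ 9 (triangle on l)  ✓
L = 6 + 3 + 4 = 13 (odd)  ✗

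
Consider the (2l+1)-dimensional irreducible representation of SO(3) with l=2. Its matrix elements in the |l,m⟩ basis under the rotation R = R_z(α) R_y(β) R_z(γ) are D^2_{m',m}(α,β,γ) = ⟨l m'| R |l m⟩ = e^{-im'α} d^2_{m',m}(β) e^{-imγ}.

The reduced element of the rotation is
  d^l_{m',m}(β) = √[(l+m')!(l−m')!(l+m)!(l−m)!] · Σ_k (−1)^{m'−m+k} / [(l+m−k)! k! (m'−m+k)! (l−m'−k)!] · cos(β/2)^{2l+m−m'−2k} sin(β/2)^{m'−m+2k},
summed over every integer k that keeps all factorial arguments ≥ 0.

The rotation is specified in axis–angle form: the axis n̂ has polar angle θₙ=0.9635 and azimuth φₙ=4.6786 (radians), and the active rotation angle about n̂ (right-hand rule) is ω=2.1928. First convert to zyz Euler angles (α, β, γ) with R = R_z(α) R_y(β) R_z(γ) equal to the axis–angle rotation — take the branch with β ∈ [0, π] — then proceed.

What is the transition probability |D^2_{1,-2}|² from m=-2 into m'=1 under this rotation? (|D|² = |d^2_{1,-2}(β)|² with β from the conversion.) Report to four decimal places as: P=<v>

P=0.2835

Axis–angle → zyz. n̂ = (sinθₙcosφₙ, sinθₙsinφₙ, cosθₙ) = (-0.027742, -0.820725, +0.570649), ω = 2.1928.
R = I cosω + sinω [n̂]ₓ + (1−cosω) n̂n̂ᵀ gives
  R = [-0.581447, -0.427739, -0.692069; +0.499809, +0.483402, -0.718689; +0.641959, -0.763781, -0.067285]
β = atan2(√(R₁₃²+R₂₃²), R₃₃) = 1.638132; α = atan2(R₂₃, R₁₃) mod 2π = 3.945858; γ = atan2(R₃₂, −R₃₁) mod 2π = 4.013436
First d^2_{1,-2}(β=1.6381), then the phase factors e^{-i(1)α} and e^{-i(-2)γ}:
With c≡cos(β/2)=0.682904 and s≡sin(β/2)=0.730508, N=[6·1·1·24]^{1/2}=12.000000
The bounds max(0,m−m')=0 and min(l+m,l−m')=0 give 1 term
  k=0: (−1)^3·12.0000/(6)·0.6829^1·0.7305^3 = -0.532433
d^2_{1,-2}(1.6381) = -0.532433
|D^2_{1,-2}|² = |d^2_{1,-2}(β)|² = (-0.532433)² = 0.283485 (the z-rotation phases have unit modulus)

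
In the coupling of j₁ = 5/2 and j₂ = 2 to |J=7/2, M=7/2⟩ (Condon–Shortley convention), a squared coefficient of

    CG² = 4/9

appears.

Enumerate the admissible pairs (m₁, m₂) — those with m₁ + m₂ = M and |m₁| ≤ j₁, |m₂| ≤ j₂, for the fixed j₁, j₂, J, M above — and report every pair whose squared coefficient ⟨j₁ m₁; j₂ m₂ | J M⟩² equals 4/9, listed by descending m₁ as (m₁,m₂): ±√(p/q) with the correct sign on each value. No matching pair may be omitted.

Admissible pairs with m₁+m₂ = M = 7/2: (3/2,2), (5/2,1)
  (m₁,m₂)=(5/2,1): CG² = 5/9, CG = +√(5/9)
  (m₁,m₂)=(3/2,2): CG² = 4/9, CG = −√(4/9)   ← matches the target
Pairs with CG² = 4/9: (3/2,2): −√(4/9)

(3/2,2): −√(4/9)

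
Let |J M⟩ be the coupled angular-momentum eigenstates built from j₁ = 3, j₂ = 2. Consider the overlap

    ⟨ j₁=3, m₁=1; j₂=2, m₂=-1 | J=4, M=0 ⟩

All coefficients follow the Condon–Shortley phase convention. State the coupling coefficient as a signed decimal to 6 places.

+√(5/14) ≈ +0.597614

triangle: 1!·5!·3!/10! = 720/3628800
(j±m)!: 4!·2!·1!·3!·4!·4! = 165888
prefactor² = (2J+1)·Δ·N² = 10368/35
  k=0: +1/(0!·1!·2!·1!·3!·2!) = 1/24
  k=1: −1/(1!·0!·1!·0!·4!·3!) = -1/144
Σ = 5/144  ⇒  CG² = 10368/35·(5/144)² = 5/14
CG = +√(5/14) = +0.597614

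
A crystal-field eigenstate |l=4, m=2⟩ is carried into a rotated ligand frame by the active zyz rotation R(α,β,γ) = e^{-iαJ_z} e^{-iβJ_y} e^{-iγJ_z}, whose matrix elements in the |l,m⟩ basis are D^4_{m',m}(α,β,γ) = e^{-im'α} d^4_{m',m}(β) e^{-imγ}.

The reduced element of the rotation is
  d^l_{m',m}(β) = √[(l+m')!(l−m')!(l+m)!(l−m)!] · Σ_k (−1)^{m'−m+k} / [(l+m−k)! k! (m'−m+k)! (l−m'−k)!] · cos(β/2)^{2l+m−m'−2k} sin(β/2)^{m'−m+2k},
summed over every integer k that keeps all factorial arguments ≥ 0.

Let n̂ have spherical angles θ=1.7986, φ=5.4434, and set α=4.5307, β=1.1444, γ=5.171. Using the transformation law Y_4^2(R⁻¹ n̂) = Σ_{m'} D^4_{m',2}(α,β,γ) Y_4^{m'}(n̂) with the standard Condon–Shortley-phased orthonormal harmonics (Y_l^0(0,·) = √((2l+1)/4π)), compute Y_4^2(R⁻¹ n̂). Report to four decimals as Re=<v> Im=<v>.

Need the full column D^4_{m',2} for m'=−4..4 at α=4.5307, β=1.1444, γ=5.1710.
cos(β/2)=0.840712, sin(β/2)=0.541483
d^4_{-4,2}: single k=6 term ⇒ +0.094272;  D = +0.006893+0.094019i
d^4_{-3,2}: k∈[5..6] ⇒ +0.310492 -0.042934 = +0.267558;  D = -0.265984-0.028975i
d^4_{-2,2}: k∈[4..6] ⇒ +0.644197 -0.213788 +0.007391 = +0.437799;  D = +0.125272-0.419494i
d^4_{-1,2}: k∈[3..5] ⇒ +0.942985 -0.586775 +0.048683 = +0.404893;  D = +0.360644+0.184051i
d^4_{0,2}: k∈[2..4] ⇒ +0.982140 -1.086469 +0.169015 = +0.064685;  D = -0.039330+0.051355i
d^4_{1,2}: k∈[1..3] ⇒ +0.681947 -1.414478 +0.391183 = -0.341347;  D = +0.229038+0.253100i
d^4_{2,2}: k∈[0..2] ⇒ +0.249561 -1.242320 +0.644197 = -0.348562;  D = -0.296455+0.183330i
d^4_{3,2}: k∈[0..1] ⇒ -0.601421 +0.748471 = +0.147050;  D = +0.053471+0.136984i
d^4_{4,2}: single k=0 term ⇒ +0.547812;  D = -0.537905+0.103710i
Y_4^{m'}(θ=1.7986,φ=5.4434) and Σ D·Y over m':
  (+0.0069+0.0940i)·(-0.3891-0.0860i)  (-0.2660-0.0290i)·(+0.2123-0.1523i)  (+0.1253-0.4195i)·(+0.0222-0.2029i)  (+0.3606+0.1841i)·(+0.1837+0.2048i)  (-0.0393+0.0514i)·(+0.1651+0.0000i)  (+0.2290+0.2531i)·(-0.1837+0.2048i)  (-0.2965+0.1833i)·(+0.0222+0.2029i)  (+0.0535+0.1370i)·(-0.2123-0.1523i)  (-0.5379+0.1037i)·(-0.3891+0.0860i)
Y_4^2(R⁻¹ n̂) = -0.043544-0.100924i

Re=-0.0435 Im=-0.1009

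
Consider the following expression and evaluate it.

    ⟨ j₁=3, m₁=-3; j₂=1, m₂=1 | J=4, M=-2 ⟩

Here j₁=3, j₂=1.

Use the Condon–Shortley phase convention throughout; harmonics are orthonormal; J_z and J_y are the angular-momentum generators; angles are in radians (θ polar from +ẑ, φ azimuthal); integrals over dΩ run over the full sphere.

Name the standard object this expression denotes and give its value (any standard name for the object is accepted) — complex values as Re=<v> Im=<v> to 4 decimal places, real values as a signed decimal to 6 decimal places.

Clebsch–Gordan coefficient, +√(1/28) ≈ +0.188982

This is a Clebsch–Gordan (vector-coupling) coefficient.
j₁+j₂−J=0  J+j₁−j₂=6  J−j₁+j₂=2  j₁+j₂+J+1=9
(j₁±m₁, j₂±m₂, J±M) = (0,6,2,0,2,6)
P² = 518400/7
sum k=0..0:
  [0] +1/1440 = 1/1440
S = 1/1440
C² = P²·S² = 1/28 ; C = +0.188982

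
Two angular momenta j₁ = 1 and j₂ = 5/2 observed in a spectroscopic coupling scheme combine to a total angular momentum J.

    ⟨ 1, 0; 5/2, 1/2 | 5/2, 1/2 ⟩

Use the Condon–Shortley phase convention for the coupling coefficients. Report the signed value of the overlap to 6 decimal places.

j₁+j₂−J=1  J+j₁−j₂=1  J−j₁+j₂=4  j₁+j₂+J+1=7
(j₁±m₁, j₂±m₂, J±M) = (1,1,3,2,3,2)
P² = 144/35
sum k=0..1:
  [0] +1/6 = 1/6
  [1] −1/4 = -1/4
S = -1/12
C² = P²·S² = 1/35 ; C = -0.169031

−√(1/35) = -0.169031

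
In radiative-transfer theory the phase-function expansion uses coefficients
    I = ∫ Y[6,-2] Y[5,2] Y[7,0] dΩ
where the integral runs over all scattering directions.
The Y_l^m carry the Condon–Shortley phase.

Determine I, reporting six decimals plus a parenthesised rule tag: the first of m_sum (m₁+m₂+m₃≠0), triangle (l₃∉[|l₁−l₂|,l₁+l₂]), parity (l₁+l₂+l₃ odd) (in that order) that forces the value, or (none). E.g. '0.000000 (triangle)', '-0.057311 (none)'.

Checks pass: Σm=0; 18 even; l₃=7∈[1,11].
(2·6+1)(2·5+1)(2·7+1) = 2145
Δ: 4! 8! 6! / 19! → 1/174594420
sum: t=0:+1/4147200 t=1:−1/207360 t=2:+1/82944 t=3:−1/207360 t=4:+1/4147200 = 1/345600
3j²(6 5 7; 0 0 0) = Δ·Π!·Σ² = 420/46189  (sign -1)
sum: t=1:−1/21772800 t=2:+1/691200 t=3:−1/207360 t=4:+1/497664 = -41/29030400
3j²(6 5 7; -2 2 0) = Δ·Π!·Σ² = 11767/1385670  (sign +1)
combine: 4πI² = 2145·420/46189·11767/1385670 = 2471070/14919047
take √, sign -1: I = -0.11480665
No selection rule forces the value: the integral is nonzero (none).

-0.114807 (none)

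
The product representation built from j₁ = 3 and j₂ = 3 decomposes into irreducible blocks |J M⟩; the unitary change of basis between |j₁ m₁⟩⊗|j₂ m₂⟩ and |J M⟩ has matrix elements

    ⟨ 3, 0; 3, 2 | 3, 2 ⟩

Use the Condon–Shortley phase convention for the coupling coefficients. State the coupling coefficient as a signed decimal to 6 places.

+√(1/6) ≈ +0.408248

√[7·3!3!3!/10! · 3!3!5!1!5!1!] = √(216)
  +(−1)^2/∏(2,1,1,3,2,0)! = 1/24  (running 1/24)
  +(−1)^3/∏(3,0,0,2,3,1)! = -1/72  (running 1/36)
⟨..|..⟩ = √(216)·(1/36) = +0.408248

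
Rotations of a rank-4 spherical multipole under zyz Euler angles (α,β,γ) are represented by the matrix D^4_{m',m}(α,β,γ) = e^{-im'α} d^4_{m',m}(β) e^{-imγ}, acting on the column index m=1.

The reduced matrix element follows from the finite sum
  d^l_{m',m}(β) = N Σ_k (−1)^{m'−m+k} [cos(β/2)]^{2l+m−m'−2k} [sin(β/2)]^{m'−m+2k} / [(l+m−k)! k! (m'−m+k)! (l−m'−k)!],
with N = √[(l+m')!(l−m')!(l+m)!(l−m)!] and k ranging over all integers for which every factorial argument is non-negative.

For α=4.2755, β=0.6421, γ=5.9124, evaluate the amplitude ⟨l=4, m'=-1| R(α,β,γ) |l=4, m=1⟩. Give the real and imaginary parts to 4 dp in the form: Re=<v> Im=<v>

D^4_{-1,1}(4.2755,0.6421,5.9124) = e^{-i·-1·4.2755}·d^4_{-1,1}(0.6421)·e^{-i·1·5.9124}. Compute d first:
c=cos(0.642100/2)=0.948905, s=sin(0.642100/2)=0.315563; N=√[6·120·120·6]=720.000000
k∈{2,3,4,5} keeps every argument non-negative
  k=2: (−1)^0·720.0000/(72)·0.9489^6·0.3156^2 = +0.726955
  k=3: (−1)^1·720.0000/(24)·0.9489^4·0.3156^4 = -0.241188
  k=4: (−1)^2·720.0000/(48)·0.9489^2·0.3156^6 = +0.013337
  k=5: (−1)^3·720.0000/(720)·0.9489^0·0.3156^8 = -0.000098
d^4_{-1,1}(0.6421) = +0.726955 -0.241188 +0.013337 -0.000098 = +0.499006
Phases: e^{-i·(-1)·4.2755}=-0.423123-0.906072i, e^{-i·(1)·5.9124}=+0.932043+0.362347i ⇒ D=-0.032962-0.497916i

Re=-0.0330 Im=-0.4979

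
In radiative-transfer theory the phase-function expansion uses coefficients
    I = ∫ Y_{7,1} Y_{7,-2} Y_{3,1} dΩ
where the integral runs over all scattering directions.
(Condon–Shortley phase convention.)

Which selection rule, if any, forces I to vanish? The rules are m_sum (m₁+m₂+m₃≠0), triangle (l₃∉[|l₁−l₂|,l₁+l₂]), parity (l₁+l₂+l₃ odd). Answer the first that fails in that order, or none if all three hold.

parity

Σmᵢ = 0  ✓
l₃∈[|l₁−l₂|,l₁+l₂]=[0,14], have l₃=3  ✓
Σlᵢ = 17 ⇒ odd  ✗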